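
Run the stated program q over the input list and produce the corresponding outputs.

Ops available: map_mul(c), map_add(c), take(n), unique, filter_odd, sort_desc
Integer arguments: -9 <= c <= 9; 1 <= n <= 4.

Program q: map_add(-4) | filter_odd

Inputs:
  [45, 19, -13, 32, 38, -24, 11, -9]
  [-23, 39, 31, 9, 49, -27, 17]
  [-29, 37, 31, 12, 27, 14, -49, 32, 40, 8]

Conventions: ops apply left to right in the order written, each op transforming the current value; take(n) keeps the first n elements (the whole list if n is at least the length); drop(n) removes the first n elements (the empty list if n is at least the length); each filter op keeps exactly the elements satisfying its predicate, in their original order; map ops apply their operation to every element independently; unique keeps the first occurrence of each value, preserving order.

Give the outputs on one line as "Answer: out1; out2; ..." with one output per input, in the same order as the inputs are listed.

Execution, op by op:
  [45, 19, -13, 32, 38, -24, 11, -9] -> [41, 15, -17, 28, 34, -28, 7, -13] -> [41, 15, -17, 7, -13]
  [-23, 39, 31, 9, 49, -27, 17] -> [-27, 35, 27, 5, 45, -31, 13] -> [-27, 35, 27, 5, 45, -31, 13]
  [-29, 37, 31, 12, 27, 14, -49, 32, 40, 8] -> [-33, 33, 27, 8, 23, 10, -53, 28, 36, 4] -> [-33, 33, 27, 23, -53]

[41, 15, -17, 7, -13]; [-27, 35, 27, 5, 45, -31, 13]; [-33, 33, 27, 23, -53]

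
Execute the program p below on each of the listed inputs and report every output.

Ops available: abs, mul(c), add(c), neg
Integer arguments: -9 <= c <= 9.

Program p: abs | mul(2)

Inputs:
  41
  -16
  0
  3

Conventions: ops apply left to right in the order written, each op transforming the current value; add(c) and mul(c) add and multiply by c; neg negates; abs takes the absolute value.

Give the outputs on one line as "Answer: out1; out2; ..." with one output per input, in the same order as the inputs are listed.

82; 32; 0; 6

Execution, op by op:
  41 -> 41 -> 82
  -16 -> 16 -> 32
  0 -> 0 -> 0
  3 -> 3 -> 6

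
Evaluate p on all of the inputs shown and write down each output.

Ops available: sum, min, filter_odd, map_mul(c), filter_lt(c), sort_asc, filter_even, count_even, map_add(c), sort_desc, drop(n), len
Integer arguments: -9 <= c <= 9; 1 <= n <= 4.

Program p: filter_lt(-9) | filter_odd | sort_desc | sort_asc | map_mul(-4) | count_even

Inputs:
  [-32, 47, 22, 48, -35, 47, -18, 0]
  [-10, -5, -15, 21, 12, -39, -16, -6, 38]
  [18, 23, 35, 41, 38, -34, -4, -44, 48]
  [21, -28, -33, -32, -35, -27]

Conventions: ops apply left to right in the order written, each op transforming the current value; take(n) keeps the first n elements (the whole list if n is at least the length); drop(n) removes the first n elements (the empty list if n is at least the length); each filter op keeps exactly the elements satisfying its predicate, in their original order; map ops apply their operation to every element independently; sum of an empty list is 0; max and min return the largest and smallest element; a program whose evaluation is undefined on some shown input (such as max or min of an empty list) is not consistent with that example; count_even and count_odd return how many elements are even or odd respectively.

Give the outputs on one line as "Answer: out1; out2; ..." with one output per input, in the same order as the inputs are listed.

1; 2; 0; 3

Execution, op by op:
  [-32, 47, 22, 48, -35, 47, -18, 0] -> [-32, -35, -18] -> [-35] -> [-35] -> [-35] -> [140] -> 1
  [-10, -5, -15, 21, 12, -39, -16, -6, 38] -> [-10, -15, -39, -16] -> [-15, -39] -> [-15, -39] -> [-39, -15] -> [156, 60] -> 2
  [18, 23, 35, 41, 38, -34, -4, -44, 48] -> [-34, -44] -> [] -> [] -> [] -> [] -> 0
  [21, -28, -33, -32, -35, -27] -> [-28, -33, -32, -35, -27] -> [-33, -35, -27] -> [-27, -33, -35] -> [-35, -33, -27] -> [140, 132, 108] -> 3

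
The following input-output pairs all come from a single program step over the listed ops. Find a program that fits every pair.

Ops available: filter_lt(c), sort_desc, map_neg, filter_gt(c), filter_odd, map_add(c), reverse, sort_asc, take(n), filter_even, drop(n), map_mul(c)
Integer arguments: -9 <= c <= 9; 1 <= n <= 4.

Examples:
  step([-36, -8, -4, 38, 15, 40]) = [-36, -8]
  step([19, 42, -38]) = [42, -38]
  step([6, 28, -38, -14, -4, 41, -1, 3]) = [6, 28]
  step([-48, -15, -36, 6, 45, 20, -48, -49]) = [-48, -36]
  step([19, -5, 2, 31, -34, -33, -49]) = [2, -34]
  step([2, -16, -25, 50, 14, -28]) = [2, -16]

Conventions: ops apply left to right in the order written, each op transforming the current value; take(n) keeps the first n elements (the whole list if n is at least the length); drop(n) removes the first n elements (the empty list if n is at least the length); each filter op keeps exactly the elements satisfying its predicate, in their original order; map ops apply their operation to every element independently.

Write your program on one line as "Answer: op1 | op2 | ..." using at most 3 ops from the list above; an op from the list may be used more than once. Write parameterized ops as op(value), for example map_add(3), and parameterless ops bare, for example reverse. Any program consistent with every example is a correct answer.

filter_even | take(2)

Check, running the answer program on each example:
  [-36, -8, -4, 38, 15, 40] -> [-36, -8, -4, 38, 40] -> [-36, -8]
  [19, 42, -38] -> [42, -38] -> [42, -38]
  [6, 28, -38, -14, -4, 41, -1, 3] -> [6, 28, -38, -14, -4] -> [6, 28]
  [-48, -15, -36, 6, 45, 20, -48, -49] -> [-48, -36, 6, 20, -48] -> [-48, -36]
  [19, -5, 2, 31, -34, -33, -49] -> [2, -34] -> [2, -34]
  [2, -16, -25, 50, 14, -28] -> [2, -16, 50, 14, -28] -> [2, -16]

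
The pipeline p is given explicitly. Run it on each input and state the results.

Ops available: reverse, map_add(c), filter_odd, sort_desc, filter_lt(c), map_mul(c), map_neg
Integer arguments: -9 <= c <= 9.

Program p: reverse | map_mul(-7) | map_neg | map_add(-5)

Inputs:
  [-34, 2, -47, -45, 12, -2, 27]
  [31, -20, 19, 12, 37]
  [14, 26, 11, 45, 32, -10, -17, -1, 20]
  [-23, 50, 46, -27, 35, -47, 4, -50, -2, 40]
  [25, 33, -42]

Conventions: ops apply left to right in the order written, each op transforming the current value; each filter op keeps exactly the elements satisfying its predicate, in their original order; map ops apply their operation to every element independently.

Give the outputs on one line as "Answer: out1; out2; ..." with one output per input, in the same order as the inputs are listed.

[184, -19, 79, -320, -334, 9, -243]; [254, 79, 128, -145, 212]; [135, -12, -124, -75, 219, 310, 72, 177, 93]; [275, -19, -355, 23, -334, 240, -194, 317, 345, -166]; [-299, 226, 170]

Execution, op by op:
  [-34, 2, -47, -45, 12, -2, 27] -> [27, -2, 12, -45, -47, 2, -34] -> [-189, 14, -84, 315, 329, -14, 238] -> [189, -14, 84, -315, -329, 14, -238] -> [184, -19, 79, -320, -334, 9, -243]
  [31, -20, 19, 12, 37] -> [37, 12, 19, -20, 31] -> [-259, -84, -133, 140, -217] -> [259, 84, 133, -140, 217] -> [254, 79, 128, -145, 212]
  [14, 26, 11, 45, 32, -10, -17, -1, 20] -> [20, -1, -17, -10, 32, 45, 11, 26, 14] -> [-140, 7, 119, 70, -224, -315, -77, -182, -98] -> [140, -7, -119, -70, 224, 315, 77, 182, 98] -> [135, -12, -124, -75, 219, 310, 72, 177, 93]
  [-23, 50, 46, -27, 35, -47, 4, -50, -2, 40] -> [40, -2, -50, 4, -47, 35, -27, 46, 50, -23] -> [-280, 14, 350, -28, 329, -245, 189, -322, -350, 161] -> [280, -14, -350, 28, -329, 245, -189, 322, 350, -161] -> [275, -19, -355, 23, -334, 240, -194, 317, 345, -166]
  [25, 33, -42] -> [-42, 33, 25] -> [294, -231, -175] -> [-294, 231, 175] -> [-299, 226, 170]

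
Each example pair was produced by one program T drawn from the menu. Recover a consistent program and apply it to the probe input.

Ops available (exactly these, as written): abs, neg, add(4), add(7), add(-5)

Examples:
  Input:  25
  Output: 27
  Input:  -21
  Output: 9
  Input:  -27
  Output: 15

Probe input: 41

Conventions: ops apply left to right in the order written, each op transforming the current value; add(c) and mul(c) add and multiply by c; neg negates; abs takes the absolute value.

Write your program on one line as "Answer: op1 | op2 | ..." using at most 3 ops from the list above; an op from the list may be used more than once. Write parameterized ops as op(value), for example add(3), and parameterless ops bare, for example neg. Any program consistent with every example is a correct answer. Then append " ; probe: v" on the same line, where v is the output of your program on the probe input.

add(7) | abs | add(-5) ; probe: 43

Check, running the answer program on each example:
  25 -> 32 -> 32 -> 27
  -21 -> -14 -> 14 -> 9
  -27 -> -20 -> 20 -> 15
  probe: 41 -> 48 -> 48 -> 43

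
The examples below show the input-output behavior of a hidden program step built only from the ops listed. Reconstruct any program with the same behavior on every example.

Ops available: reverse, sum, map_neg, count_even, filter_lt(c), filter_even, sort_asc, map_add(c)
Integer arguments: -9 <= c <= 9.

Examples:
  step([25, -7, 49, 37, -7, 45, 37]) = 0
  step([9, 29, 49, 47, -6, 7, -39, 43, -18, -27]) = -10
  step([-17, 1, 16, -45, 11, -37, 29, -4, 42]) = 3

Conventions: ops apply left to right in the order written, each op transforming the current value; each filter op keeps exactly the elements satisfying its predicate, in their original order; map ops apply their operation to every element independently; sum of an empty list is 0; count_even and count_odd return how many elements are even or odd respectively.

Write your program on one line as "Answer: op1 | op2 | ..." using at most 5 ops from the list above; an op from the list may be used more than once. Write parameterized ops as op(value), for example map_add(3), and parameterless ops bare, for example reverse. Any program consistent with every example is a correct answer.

sort_asc | filter_even | map_add(7) | filter_lt(4) | sum

Check, running the answer program on each example:
  [25, -7, 49, 37, -7, 45, 37] -> [-7, -7, 25, 37, 37, 45, 49] -> [] -> [] -> [] -> 0
  [9, 29, 49, 47, -6, 7, -39, 43, -18, -27] -> [-39, -27, -18, -6, 7, 9, 29, 43, 47, 49] -> [-18, -6] -> [-11, 1] -> [-11, 1] -> -10
  [-17, 1, 16, -45, 11, -37, 29, -4, 42] -> [-45, -37, -17, -4, 1, 11, 16, 29, 42] -> [-4, 16, 42] -> [3, 23, 49] -> [3] -> 3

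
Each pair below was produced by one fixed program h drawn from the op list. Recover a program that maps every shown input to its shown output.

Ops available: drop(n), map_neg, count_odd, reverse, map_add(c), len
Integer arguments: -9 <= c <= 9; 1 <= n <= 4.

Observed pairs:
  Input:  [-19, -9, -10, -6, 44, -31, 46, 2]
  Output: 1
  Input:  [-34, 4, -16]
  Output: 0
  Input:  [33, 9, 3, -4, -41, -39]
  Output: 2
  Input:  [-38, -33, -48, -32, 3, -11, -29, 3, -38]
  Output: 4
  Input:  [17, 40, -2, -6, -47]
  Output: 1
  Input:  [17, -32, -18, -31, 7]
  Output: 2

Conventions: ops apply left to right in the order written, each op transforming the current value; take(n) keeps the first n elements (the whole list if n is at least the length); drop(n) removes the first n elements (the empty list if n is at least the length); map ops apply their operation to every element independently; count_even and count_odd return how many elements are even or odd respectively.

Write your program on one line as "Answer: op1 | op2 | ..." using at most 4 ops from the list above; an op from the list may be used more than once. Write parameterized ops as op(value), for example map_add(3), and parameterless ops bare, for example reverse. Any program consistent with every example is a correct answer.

map_add(-2) | drop(3) | count_odd

Check, running the answer program on each example:
  [-19, -9, -10, -6, 44, -31, 46, 2] -> [-21, -11, -12, -8, 42, -33, 44, 0] -> [-8, 42, -33, 44, 0] -> 1
  [-34, 4, -16] -> [-36, 2, -18] -> [] -> 0
  [33, 9, 3, -4, -41, -39] -> [31, 7, 1, -6, -43, -41] -> [-6, -43, -41] -> 2
  [-38, -33, -48, -32, 3, -11, -29, 3, -38] -> [-40, -35, -50, -34, 1, -13, -31, 1, -40] -> [-34, 1, -13, -31, 1, -40] -> 4
  [17, 40, -2, -6, -47] -> [15, 38, -4, -8, -49] -> [-8, -49] -> 1
  [17, -32, -18, -31, 7] -> [15, -34, -20, -33, 5] -> [-33, 5] -> 2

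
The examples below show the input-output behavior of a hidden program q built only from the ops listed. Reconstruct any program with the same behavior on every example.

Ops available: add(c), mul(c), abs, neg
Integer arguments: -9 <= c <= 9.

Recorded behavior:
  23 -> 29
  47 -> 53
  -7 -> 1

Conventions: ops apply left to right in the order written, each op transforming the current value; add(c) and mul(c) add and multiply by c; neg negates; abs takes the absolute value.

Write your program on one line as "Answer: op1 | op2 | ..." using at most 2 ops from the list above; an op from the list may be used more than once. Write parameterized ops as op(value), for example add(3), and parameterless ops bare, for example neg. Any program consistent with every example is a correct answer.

add(6) | abs

Check, running the answer program on each example:
  23 -> 29 -> 29
  47 -> 53 -> 53
  -7 -> -1 -> 1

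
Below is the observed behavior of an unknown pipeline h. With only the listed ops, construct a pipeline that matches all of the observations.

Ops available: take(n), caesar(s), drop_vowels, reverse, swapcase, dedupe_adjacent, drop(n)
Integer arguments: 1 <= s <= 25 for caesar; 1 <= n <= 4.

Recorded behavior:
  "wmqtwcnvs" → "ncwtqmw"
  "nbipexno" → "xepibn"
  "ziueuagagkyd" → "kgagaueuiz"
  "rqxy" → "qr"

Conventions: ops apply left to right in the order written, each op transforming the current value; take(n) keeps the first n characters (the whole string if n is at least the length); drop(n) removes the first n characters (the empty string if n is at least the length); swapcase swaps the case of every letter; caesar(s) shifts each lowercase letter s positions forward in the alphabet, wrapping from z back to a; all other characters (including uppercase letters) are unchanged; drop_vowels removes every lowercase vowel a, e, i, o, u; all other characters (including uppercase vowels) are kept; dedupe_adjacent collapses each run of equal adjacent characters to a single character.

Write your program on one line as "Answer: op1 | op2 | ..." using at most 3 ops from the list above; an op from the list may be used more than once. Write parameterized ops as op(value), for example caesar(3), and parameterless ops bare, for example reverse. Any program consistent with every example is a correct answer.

reverse | drop(2)

Check, running the answer program on each example:
  "wmqtwcnvs" -> "svncwtqmw" -> "ncwtqmw"
  "nbipexno" -> "onxepibn" -> "xepibn"
  "ziueuagagkyd" -> "dykgagaueuiz" -> "kgagaueuiz"
  "rqxy" -> "yxqr" -> "qr"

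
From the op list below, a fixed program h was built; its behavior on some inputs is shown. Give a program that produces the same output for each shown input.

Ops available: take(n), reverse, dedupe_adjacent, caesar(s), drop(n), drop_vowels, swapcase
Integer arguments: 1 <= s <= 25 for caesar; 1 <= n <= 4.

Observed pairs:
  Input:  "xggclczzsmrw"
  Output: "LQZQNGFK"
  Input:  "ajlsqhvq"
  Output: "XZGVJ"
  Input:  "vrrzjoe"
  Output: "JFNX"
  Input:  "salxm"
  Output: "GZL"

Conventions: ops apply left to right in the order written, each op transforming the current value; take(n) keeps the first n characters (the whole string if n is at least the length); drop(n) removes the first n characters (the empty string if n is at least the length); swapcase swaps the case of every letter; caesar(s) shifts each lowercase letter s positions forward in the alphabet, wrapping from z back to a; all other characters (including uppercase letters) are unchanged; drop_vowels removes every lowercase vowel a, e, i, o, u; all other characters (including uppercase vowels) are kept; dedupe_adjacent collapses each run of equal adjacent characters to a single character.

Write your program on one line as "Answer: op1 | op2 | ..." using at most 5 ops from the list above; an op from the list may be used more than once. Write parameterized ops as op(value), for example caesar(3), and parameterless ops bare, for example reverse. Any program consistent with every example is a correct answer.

dedupe_adjacent | drop_vowels | caesar(14) | drop_vowels | swapcase

Check, running the answer program on each example:
  "xggclczzsmrw" -> "xgclczsmrw" -> "xgclczsmrw" -> "luqzqngafk" -> "lqzqngfk" -> "LQZQNGFK"
  "ajlsqhvq" -> "ajlsqhvq" -> "jlsqhvq" -> "xzgevje" -> "xzgvj" -> "XZGVJ"
  "vrrzjoe" -> "vrzjoe" -> "vrzj" -> "jfnx" -> "jfnx" -> "JFNX"
  "salxm" -> "salxm" -> "slxm" -> "gzla" -> "gzl" -> "GZL"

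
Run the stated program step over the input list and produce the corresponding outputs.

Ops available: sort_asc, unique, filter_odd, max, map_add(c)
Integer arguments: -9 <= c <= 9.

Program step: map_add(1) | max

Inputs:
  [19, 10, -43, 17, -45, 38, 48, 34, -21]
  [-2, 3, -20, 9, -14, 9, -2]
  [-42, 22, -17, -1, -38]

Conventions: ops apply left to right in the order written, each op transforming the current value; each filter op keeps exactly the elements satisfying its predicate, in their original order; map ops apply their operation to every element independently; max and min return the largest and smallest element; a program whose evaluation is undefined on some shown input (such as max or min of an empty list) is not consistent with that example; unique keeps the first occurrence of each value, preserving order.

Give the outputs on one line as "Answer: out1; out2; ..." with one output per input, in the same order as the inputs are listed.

Execution, op by op:
  [19, 10, -43, 17, -45, 38, 48, 34, -21] -> [20, 11, -42, 18, -44, 39, 49, 35, -20] -> 49
  [-2, 3, -20, 9, -14, 9, -2] -> [-1, 4, -19, 10, -13, 10, -1] -> 10
  [-42, 22, -17, -1, -38] -> [-41, 23, -16, 0, -37] -> 23

49; 10; 23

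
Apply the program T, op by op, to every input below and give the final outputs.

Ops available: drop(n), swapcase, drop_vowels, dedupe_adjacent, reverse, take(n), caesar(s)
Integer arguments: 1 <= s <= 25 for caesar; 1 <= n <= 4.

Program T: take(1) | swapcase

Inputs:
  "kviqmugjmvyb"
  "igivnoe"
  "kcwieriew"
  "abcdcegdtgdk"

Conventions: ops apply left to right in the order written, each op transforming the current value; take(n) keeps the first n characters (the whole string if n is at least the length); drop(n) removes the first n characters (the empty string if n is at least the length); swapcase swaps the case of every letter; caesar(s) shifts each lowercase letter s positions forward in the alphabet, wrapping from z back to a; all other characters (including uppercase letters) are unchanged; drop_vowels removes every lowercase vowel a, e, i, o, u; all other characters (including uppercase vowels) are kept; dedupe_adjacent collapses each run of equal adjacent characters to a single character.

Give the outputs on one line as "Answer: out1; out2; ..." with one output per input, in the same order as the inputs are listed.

Execution, op by op:
  "kviqmugjmvyb" -> "k" -> "K"
  "igivnoe" -> "i" -> "I"
  "kcwieriew" -> "k" -> "K"
  "abcdcegdtgdk" -> "a" -> "A"

"K"; "I"; "K"; "A"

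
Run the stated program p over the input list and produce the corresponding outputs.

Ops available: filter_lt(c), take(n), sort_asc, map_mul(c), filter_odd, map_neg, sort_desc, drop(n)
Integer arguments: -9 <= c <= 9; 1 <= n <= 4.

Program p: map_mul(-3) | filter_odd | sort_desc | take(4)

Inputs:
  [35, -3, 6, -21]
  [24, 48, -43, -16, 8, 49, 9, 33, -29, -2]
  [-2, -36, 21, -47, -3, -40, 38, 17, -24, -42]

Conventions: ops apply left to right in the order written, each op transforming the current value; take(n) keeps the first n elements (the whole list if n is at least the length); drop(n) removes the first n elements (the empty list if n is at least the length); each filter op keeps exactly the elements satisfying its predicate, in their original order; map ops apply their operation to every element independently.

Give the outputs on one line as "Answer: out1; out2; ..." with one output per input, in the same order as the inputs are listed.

Execution, op by op:
  [35, -3, 6, -21] -> [-105, 9, -18, 63] -> [-105, 9, 63] -> [63, 9, -105] -> [63, 9, -105]
  [24, 48, -43, -16, 8, 49, 9, 33, -29, -2] -> [-72, -144, 129, 48, -24, -147, -27, -99, 87, 6] -> [129, -147, -27, -99, 87] -> [129, 87, -27, -99, -147] -> [129, 87, -27, -99]
  [-2, -36, 21, -47, -3, -40, 38, 17, -24, -42] -> [6, 108, -63, 141, 9, 120, -114, -51, 72, 126] -> [-63, 141, 9, -51] -> [141, 9, -51, -63] -> [141, 9, -51, -63]

[63, 9, -105]; [129, 87, -27, -99]; [141, 9, -51, -63]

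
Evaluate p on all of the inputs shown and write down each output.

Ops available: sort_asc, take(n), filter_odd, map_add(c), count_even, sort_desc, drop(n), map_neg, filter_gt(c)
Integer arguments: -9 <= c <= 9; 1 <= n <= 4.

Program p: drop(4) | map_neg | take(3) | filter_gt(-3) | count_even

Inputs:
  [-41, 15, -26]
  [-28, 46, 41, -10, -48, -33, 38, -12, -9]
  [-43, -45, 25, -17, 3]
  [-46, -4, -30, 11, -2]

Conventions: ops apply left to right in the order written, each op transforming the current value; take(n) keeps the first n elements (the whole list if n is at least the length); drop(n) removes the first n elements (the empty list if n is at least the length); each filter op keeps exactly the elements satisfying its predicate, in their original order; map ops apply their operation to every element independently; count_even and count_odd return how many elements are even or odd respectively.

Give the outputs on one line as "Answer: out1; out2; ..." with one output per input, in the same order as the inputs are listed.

0; 1; 0; 1

Execution, op by op:
  [-41, 15, -26] -> [] -> [] -> [] -> [] -> 0
  [-28, 46, 41, -10, -48, -33, 38, -12, -9] -> [-48, -33, 38, -12, -9] -> [48, 33, -38, 12, 9] -> [48, 33, -38] -> [48, 33] -> 1
  [-43, -45, 25, -17, 3] -> [3] -> [-3] -> [-3] -> [] -> 0
  [-46, -4, -30, 11, -2] -> [-2] -> [2] -> [2] -> [2] -> 1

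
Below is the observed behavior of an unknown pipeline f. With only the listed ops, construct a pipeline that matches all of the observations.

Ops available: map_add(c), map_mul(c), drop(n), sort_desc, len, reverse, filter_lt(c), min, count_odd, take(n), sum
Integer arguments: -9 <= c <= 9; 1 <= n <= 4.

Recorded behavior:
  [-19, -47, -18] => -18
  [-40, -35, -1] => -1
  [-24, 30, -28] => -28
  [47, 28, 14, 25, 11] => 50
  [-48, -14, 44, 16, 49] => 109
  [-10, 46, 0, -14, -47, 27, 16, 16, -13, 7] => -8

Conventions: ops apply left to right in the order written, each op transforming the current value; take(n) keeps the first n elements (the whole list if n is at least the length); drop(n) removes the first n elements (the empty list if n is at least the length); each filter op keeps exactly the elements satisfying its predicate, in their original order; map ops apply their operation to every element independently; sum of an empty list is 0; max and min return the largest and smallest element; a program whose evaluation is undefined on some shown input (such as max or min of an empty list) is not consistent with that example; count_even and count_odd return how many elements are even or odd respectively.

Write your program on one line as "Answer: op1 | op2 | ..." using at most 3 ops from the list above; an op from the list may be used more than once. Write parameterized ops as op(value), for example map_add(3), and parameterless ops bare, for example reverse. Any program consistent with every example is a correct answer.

drop(2) | sum

Check, running the answer program on each example:
  [-19, -47, -18] -> [-18] -> -18
  [-40, -35, -1] -> [-1] -> -1
  [-24, 30, -28] -> [-28] -> -28
  [47, 28, 14, 25, 11] -> [14, 25, 11] -> 50
  [-48, -14, 44, 16, 49] -> [44, 16, 49] -> 109
  [-10, 46, 0, -14, -47, 27, 16, 16, -13, 7] -> [0, -14, -47, 27, 16, 16, -13, 7] -> -8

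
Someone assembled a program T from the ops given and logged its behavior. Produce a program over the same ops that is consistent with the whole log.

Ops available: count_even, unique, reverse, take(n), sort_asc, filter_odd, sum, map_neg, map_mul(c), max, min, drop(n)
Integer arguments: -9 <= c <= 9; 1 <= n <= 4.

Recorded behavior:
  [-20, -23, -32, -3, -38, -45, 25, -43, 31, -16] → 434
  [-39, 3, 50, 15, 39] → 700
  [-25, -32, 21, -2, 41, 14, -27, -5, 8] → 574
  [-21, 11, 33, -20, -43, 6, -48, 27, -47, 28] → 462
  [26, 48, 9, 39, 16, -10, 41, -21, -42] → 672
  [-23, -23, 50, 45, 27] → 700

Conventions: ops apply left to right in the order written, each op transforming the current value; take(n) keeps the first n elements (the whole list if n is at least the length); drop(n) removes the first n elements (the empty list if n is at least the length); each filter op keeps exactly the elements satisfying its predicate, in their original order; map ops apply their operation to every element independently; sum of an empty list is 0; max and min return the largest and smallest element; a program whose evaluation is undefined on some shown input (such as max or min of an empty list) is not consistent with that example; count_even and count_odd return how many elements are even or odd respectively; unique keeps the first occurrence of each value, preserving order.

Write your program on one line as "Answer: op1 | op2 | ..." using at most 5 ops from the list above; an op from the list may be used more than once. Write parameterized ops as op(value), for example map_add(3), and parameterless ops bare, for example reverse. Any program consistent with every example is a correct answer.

map_neg | map_mul(-7) | map_mul(2) | sort_asc | max

Check, running the answer program on each example:
  [-20, -23, -32, -3, -38, -45, 25, -43, 31, -16] -> [20, 23, 32, 3, 38, 45, -25, 43, -31, 16] -> [-140, -161, -224, -21, -266, -315, 175, -301, 217, -112] -> [-280, -322, -448, -42, -532, -630, 350, -602, 434, -224] -> [-630, -602, -532, -448, -322, -280, -224, -42, 350, 434] -> 434
  [-39, 3, 50, 15, 39] -> [39, -3, -50, -15, -39] -> [-273, 21, 350, 105, 273] -> [-546, 42, 700, 210, 546] -> [-546, 42, 210, 546, 700] -> 700
  [-25, -32, 21, -2, 41, 14, -27, -5, 8] -> [25, 32, -21, 2, -41, -14, 27, 5, -8] -> [-175, -224, 147, -14, 287, 98, -189, -35, 56] -> [-350, -448, 294, -28, 574, 196, -378, -70, 112] -> [-448, -378, -350, -70, -28, 112, 196, 294, 574] -> 574
  [-21, 11, 33, -20, -43, 6, -48, 27, -47, 28] -> [21, -11, -33, 20, 43, -6, 48, -27, 47, -28] -> [-147, 77, 231, -140, -301, 42, -336, 189, -329, 196] -> [-294, 154, 462, -280, -602, 84, -672, 378, -658, 392] -> [-672, -658, -602, -294, -280, 84, 154, 378, 392, 462] -> 462
  [26, 48, 9, 39, 16, -10, 41, -21, -42] -> [-26, -48, -9, -39, -16, 10, -41, 21, 42] -> [182, 336, 63, 273, 112, -70, 287, -147, -294] -> [364, 672, 126, 546, 224, -140, 574, -294, -588] -> [-588, -294, -140, 126, 224, 364, 546, 574, 672] -> 672
  [-23, -23, 50, 45, 27] -> [23, 23, -50, -45, -27] -> [-161, -161, 350, 315, 189] -> [-322, -322, 700, 630, 378] -> [-322, -322, 378, 630, 700] -> 700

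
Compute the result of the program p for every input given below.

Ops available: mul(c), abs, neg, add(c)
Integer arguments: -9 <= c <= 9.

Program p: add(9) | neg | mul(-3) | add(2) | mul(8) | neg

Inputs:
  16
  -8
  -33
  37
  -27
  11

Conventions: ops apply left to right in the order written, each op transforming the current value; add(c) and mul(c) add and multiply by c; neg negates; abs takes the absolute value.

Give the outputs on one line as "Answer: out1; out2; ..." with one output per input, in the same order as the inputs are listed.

Execution, op by op:
  16 -> 25 -> -25 -> 75 -> 77 -> 616 -> -616
  -8 -> 1 -> -1 -> 3 -> 5 -> 40 -> -40
  -33 -> -24 -> 24 -> -72 -> -70 -> -560 -> 560
  37 -> 46 -> -46 -> 138 -> 140 -> 1120 -> -1120
  -27 -> -18 -> 18 -> -54 -> -52 -> -416 -> 416
  11 -> 20 -> -20 -> 60 -> 62 -> 496 -> -496

-616; -40; 560; -1120; 416; -496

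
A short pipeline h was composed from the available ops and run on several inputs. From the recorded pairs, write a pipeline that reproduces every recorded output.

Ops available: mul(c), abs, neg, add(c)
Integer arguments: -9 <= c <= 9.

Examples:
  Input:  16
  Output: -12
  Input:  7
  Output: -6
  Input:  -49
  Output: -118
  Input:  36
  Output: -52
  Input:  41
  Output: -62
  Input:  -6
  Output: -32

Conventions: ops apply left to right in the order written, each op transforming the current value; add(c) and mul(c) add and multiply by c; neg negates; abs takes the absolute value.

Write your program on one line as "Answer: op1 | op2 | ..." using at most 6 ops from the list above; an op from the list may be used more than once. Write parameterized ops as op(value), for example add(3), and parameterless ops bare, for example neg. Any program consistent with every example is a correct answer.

add(-7) | neg | add(3) | neg | abs | mul(-2)

Check, running the answer program on each example:
  16 -> 9 -> -9 -> -6 -> 6 -> 6 -> -12
  7 -> 0 -> 0 -> 3 -> -3 -> 3 -> -6
  -49 -> -56 -> 56 -> 59 -> -59 -> 59 -> -118
  36 -> 29 -> -29 -> -26 -> 26 -> 26 -> -52
  41 -> 34 -> -34 -> -31 -> 31 -> 31 -> -62
  -6 -> -13 -> 13 -> 16 -> -16 -> 16 -> -32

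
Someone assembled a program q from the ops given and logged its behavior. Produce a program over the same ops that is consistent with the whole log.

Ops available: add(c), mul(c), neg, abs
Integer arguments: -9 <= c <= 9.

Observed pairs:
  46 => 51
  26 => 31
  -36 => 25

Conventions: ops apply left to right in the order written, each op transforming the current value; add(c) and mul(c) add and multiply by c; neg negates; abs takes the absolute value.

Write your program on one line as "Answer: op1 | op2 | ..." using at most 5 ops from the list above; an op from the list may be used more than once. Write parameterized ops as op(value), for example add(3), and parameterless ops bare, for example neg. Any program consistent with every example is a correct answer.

add(1) | add(6) | add(1) | abs | add(-3)

Check, running the answer program on each example:
  46 -> 47 -> 53 -> 54 -> 54 -> 51
  26 -> 27 -> 33 -> 34 -> 34 -> 31
  -36 -> -35 -> -29 -> -28 -> 28 -> 25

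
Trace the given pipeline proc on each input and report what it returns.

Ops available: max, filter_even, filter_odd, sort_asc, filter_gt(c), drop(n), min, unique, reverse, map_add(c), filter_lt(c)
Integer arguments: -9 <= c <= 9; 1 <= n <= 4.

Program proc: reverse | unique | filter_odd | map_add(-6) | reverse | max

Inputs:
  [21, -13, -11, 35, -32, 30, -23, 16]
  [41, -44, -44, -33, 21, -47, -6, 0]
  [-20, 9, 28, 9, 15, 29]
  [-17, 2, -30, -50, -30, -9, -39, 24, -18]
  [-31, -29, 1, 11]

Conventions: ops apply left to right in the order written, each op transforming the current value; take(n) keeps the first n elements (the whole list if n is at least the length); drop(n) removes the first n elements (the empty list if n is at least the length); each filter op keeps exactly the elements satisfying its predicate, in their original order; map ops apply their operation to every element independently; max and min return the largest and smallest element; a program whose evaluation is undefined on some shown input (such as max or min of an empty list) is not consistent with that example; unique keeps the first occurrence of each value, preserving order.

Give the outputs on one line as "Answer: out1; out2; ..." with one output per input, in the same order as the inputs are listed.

Execution, op by op:
  [21, -13, -11, 35, -32, 30, -23, 16] -> [16, -23, 30, -32, 35, -11, -13, 21] -> [16, -23, 30, -32, 35, -11, -13, 21] -> [-23, 35, -11, -13, 21] -> [-29, 29, -17, -19, 15] -> [15, -19, -17, 29, -29] -> 29
  [41, -44, -44, -33, 21, -47, -6, 0] -> [0, -6, -47, 21, -33, -44, -44, 41] -> [0, -6, -47, 21, -33, -44, 41] -> [-47, 21, -33, 41] -> [-53, 15, -39, 35] -> [35, -39, 15, -53] -> 35
  [-20, 9, 28, 9, 15, 29] -> [29, 15, 9, 28, 9, -20] -> [29, 15, 9, 28, -20] -> [29, 15, 9] -> [23, 9, 3] -> [3, 9, 23] -> 23
  [-17, 2, -30, -50, -30, -9, -39, 24, -18] -> [-18, 24, -39, -9, -30, -50, -30, 2, -17] -> [-18, 24, -39, -9, -30, -50, 2, -17] -> [-39, -9, -17] -> [-45, -15, -23] -> [-23, -15, -45] -> -15
  [-31, -29, 1, 11] -> [11, 1, -29, -31] -> [11, 1, -29, -31] -> [11, 1, -29, -31] -> [5, -5, -35, -37] -> [-37, -35, -5, 5] -> 5

29; 35; 23; -15; 5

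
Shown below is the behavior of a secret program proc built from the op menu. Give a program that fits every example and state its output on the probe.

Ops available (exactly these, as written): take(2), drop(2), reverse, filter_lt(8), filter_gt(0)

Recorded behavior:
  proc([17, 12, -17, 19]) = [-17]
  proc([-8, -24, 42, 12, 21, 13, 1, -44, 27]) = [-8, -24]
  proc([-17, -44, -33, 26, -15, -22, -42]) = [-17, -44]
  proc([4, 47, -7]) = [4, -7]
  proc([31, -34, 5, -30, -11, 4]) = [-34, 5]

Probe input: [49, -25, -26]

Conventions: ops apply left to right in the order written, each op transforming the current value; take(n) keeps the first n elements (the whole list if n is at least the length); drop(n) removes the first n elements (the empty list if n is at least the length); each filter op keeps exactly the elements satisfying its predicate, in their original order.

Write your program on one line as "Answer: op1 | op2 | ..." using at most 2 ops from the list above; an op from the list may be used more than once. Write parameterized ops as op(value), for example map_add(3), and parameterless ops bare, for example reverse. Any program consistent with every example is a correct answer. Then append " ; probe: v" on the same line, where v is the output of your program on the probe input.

filter_lt(8) | take(2) ; probe: [-25, -26]

Check, running the answer program on each example:
  [17, 12, -17, 19] -> [-17] -> [-17]
  [-8, -24, 42, 12, 21, 13, 1, -44, 27] -> [-8, -24, 1, -44] -> [-8, -24]
  [-17, -44, -33, 26, -15, -22, -42] -> [-17, -44, -33, -15, -22, -42] -> [-17, -44]
  [4, 47, -7] -> [4, -7] -> [4, -7]
  [31, -34, 5, -30, -11, 4] -> [-34, 5, -30, -11, 4] -> [-34, 5]
  probe: [49, -25, -26] -> [-25, -26] -> [-25, -26]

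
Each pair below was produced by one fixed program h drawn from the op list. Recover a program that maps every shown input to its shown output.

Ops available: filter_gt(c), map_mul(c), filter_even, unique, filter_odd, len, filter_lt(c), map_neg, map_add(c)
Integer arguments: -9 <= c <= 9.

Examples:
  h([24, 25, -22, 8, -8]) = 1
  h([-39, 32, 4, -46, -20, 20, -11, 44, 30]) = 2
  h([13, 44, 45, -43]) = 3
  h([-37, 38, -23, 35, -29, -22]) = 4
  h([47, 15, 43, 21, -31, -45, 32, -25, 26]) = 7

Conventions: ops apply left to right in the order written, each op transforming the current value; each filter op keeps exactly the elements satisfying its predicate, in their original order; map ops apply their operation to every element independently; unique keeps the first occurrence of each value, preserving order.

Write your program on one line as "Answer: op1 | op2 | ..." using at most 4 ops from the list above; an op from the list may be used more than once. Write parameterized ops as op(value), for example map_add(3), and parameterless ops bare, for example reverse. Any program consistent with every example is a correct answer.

map_neg | filter_odd | len

Check, running the answer program on each example:
  [24, 25, -22, 8, -8] -> [-24, -25, 22, -8, 8] -> [-25] -> 1
  [-39, 32, 4, -46, -20, 20, -11, 44, 30] -> [39, -32, -4, 46, 20, -20, 11, -44, -30] -> [39, 11] -> 2
  [13, 44, 45, -43] -> [-13, -44, -45, 43] -> [-13, -45, 43] -> 3
  [-37, 38, -23, 35, -29, -22] -> [37, -38, 23, -35, 29, 22] -> [37, 23, -35, 29] -> 4
  [47, 15, 43, 21, -31, -45, 32, -25, 26] -> [-47, -15, -43, -21, 31, 45, -32, 25, -26] -> [-47, -15, -43, -21, 31, 45, 25] -> 7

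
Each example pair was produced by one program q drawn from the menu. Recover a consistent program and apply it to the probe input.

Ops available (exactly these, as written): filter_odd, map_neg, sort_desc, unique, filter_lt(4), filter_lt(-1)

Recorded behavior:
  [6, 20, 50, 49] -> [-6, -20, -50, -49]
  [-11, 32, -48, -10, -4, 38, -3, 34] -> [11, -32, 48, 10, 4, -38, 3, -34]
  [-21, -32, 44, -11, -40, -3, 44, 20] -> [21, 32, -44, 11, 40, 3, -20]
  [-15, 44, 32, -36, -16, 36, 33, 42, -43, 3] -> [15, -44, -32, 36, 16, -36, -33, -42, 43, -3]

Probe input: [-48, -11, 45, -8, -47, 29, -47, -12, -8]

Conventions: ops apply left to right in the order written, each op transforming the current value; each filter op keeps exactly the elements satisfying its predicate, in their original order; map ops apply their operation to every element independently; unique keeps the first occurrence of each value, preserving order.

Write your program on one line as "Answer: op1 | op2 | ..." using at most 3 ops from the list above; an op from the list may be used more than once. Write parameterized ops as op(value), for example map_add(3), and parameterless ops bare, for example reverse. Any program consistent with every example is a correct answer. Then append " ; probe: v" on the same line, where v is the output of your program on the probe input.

unique | map_neg ; probe: [48, 11, -45, 8, 47, -29, 12]

Check, running the answer program on each example:
  [6, 20, 50, 49] -> [6, 20, 50, 49] -> [-6, -20, -50, -49]
  [-11, 32, -48, -10, -4, 38, -3, 34] -> [-11, 32, -48, -10, -4, 38, -3, 34] -> [11, -32, 48, 10, 4, -38, 3, -34]
  [-21, -32, 44, -11, -40, -3, 44, 20] -> [-21, -32, 44, -11, -40, -3, 20] -> [21, 32, -44, 11, 40, 3, -20]
  [-15, 44, 32, -36, -16, 36, 33, 42, -43, 3] -> [-15, 44, 32, -36, -16, 36, 33, 42, -43, 3] -> [15, -44, -32, 36, 16, -36, -33, -42, 43, -3]
  probe: [-48, -11, 45, -8, -47, 29, -47, -12, -8] -> [-48, -11, 45, -8, -47, 29, -12] -> [48, 11, -45, 8, 47, -29, 12]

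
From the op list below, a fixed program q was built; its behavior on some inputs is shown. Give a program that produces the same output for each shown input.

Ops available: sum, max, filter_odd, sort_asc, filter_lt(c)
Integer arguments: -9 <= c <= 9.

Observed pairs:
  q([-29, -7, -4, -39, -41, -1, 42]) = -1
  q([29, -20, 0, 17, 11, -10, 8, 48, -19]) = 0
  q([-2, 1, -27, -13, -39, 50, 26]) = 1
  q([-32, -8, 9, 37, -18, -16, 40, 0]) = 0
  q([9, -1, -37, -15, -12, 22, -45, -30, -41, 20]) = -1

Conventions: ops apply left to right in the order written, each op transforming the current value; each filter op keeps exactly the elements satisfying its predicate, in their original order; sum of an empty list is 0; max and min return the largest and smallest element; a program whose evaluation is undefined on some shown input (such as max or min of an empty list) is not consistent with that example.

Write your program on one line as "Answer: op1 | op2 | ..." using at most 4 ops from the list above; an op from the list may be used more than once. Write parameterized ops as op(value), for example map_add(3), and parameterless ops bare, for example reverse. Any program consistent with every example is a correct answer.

filter_lt(8) | sort_asc | max

Check, running the answer program on each example:
  [-29, -7, -4, -39, -41, -1, 42] -> [-29, -7, -4, -39, -41, -1] -> [-41, -39, -29, -7, -4, -1] -> -1
  [29, -20, 0, 17, 11, -10, 8, 48, -19] -> [-20, 0, -10, -19] -> [-20, -19, -10, 0] -> 0
  [-2, 1, -27, -13, -39, 50, 26] -> [-2, 1, -27, -13, -39] -> [-39, -27, -13, -2, 1] -> 1
  [-32, -8, 9, 37, -18, -16, 40, 0] -> [-32, -8, -18, -16, 0] -> [-32, -18, -16, -8, 0] -> 0
  [9, -1, -37, -15, -12, 22, -45, -30, -41, 20] -> [-1, -37, -15, -12, -45, -30, -41] -> [-45, -41, -37, -30, -15, -12, -1] -> -1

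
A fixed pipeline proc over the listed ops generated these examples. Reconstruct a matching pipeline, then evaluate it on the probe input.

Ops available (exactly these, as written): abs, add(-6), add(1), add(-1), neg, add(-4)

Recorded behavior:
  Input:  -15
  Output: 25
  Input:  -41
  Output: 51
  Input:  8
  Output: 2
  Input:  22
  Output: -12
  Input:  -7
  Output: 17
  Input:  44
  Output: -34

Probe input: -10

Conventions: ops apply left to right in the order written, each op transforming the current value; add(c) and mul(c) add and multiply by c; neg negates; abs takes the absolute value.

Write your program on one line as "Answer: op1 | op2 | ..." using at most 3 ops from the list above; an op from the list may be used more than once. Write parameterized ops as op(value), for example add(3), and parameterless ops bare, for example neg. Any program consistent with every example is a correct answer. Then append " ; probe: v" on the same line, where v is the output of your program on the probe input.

add(-4) | add(-6) | neg ; probe: 20

Check, running the answer program on each example:
  -15 -> -19 -> -25 -> 25
  -41 -> -45 -> -51 -> 51
  8 -> 4 -> -2 -> 2
  22 -> 18 -> 12 -> -12
  -7 -> -11 -> -17 -> 17
  44 -> 40 -> 34 -> -34
  probe: -10 -> -14 -> -20 -> 20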